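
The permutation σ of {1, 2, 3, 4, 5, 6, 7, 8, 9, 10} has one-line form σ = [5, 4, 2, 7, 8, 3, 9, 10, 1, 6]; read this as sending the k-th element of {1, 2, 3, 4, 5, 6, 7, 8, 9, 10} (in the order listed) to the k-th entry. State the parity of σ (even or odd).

odd

In disjoint-cycle form the cycle lengths are 10.
A cycle is odd iff its length is even; σ has 1 even-length cycle, so sgn(σ) = (−1)^1 and σ is odd.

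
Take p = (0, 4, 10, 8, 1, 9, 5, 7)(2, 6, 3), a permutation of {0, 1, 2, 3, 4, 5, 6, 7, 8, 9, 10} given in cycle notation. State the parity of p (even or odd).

The cycle lengths are 8, 3.
A cycle is odd iff its length is even; p has 1 even-length cycle, so sgn(p) = (−1)^1 and p is odd.

odd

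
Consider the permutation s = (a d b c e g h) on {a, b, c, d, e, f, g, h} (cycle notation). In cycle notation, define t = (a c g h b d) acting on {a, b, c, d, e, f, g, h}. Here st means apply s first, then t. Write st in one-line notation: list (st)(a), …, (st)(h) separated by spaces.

Chase each element through s then t: a → d → a; b → c → g; c → e → e; d → b → d; e → g → h; f → f → f; g → h → b; h → a → c.
So st in one-line form is a g e d h f b c.

a g e d h f b c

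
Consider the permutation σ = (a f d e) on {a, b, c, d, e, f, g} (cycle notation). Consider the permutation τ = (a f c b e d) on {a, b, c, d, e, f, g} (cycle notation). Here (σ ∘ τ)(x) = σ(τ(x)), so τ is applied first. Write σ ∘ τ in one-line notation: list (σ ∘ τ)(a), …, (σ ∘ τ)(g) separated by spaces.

d a b f e c g

(σ ∘ τ)(x) = σ(τ(x)). Computing each image: σ(τ(a)) = σ(f) = d, σ(τ(b)) = σ(e) = a, σ(τ(c)) = σ(b) = b, σ(τ(d)) = σ(a) = f, σ(τ(e)) = σ(d) = e, σ(τ(f)) = σ(c) = c, σ(τ(g)) = σ(g) = g.
Hence σ ∘ τ = [d a b f e c g].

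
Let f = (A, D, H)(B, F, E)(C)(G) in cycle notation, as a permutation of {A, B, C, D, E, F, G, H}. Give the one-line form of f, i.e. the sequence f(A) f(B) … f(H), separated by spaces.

Each element maps to the next entry in its cycle (wrapping to the front): A→D, B→F, C→C, D→H, E→B, F→E, G→G, H→A.
Listing these in domain order gives D F C H B E G A.

D F C H B E G A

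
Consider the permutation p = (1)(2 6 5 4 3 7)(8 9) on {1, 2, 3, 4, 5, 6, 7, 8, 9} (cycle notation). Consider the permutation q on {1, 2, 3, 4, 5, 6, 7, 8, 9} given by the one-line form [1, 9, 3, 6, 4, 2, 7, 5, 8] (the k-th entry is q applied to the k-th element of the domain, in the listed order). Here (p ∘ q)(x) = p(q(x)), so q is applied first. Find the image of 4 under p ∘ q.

5

(p ∘ q)(4) = p(q(4)). q(4) = 6, then p(6) = 5. So (p ∘ q)(4) = 5.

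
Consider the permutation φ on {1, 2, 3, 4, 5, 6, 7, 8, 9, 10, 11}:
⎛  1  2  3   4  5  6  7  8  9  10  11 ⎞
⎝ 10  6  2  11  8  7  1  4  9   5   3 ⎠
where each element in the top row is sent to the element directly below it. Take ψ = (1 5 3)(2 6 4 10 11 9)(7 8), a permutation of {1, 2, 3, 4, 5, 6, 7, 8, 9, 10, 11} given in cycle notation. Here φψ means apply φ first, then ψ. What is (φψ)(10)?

First apply φ: φ(10) = 5, then ψ(5) = 3. Thus (φψ)(10) = 3.

3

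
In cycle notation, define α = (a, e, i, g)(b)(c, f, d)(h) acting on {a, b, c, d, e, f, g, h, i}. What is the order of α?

The cycle type of α is (4, 3, 1, 1).
Since disjoint cycles commute, ord(α) = lcm(4, 3) = 12.

12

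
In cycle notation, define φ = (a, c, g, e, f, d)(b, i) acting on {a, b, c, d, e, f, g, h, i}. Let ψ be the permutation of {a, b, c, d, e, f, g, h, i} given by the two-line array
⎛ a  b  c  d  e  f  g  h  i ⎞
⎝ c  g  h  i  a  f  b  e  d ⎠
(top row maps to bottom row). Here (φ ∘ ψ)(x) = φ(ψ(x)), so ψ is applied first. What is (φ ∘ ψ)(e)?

c

First apply ψ: ψ(e) = a, then φ(a) = c. Thus (φ ∘ ψ)(e) = c.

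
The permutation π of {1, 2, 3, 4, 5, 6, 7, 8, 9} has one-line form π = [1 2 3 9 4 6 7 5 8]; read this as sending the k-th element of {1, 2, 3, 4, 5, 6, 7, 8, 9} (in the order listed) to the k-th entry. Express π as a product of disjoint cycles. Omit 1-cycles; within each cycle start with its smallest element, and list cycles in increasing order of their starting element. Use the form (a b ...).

(4 9 8 5)

Start at 4 and follow images: 4 → 9 → 8 → 5 → 4, giving the cycle (4 9 8 5).
Repeating from the next unused element and collecting all non-trivial cycles gives (4 9 8 5).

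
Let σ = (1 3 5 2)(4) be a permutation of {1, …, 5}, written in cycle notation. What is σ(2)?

1

In the cycle (1 3 5 2), 2 is followed by 1, so σ(2) = 1.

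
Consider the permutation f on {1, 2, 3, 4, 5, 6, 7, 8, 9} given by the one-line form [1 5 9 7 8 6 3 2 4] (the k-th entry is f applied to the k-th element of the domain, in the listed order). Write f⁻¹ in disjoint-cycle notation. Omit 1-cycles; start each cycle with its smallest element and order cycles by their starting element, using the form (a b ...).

First write f in disjoint cycles: (2 5 8)(3 9 4 7).
The inverse reverses every cycle; in canonical form, f⁻¹ = (2 8 5)(3 7 4 9).

(2 8 5)(3 7 4 9)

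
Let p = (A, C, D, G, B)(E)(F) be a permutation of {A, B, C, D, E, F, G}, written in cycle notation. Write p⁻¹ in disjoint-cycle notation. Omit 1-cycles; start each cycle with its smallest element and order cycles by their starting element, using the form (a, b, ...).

Inverting a permutation written in cycle notation just reverses the order within every cycle.
Reversing each cycle of p and rotating so the smallest element leads gives (A, B, G, D, C).

(A, B, G, D, C)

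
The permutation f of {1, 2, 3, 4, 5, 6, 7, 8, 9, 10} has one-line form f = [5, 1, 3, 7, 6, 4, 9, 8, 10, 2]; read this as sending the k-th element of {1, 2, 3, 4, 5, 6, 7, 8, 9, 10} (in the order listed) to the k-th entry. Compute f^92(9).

5

Tracing 9 → 10 → … returns to 9 after 8 steps, so 9 lies in an 8-cycle (1 5 6 4 7 9 10 2).
On an 8-cycle, f^8 is the identity, so f^92 = f^4 there (92 ≡ 4 mod 8).
Stepping 4 places around the cycle: 9 → 10 → 2 → 1 → 5.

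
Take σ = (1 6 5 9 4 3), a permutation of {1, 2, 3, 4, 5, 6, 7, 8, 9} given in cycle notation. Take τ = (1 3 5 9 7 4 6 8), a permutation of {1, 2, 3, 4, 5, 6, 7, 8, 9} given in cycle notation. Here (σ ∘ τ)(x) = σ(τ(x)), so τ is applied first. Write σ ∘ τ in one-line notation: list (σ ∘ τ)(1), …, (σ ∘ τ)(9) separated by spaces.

For each element, apply τ then σ: 1 → 3 → 1; 2 → 2 → 2; 3 → 5 → 9; 4 → 6 → 5; 5 → 9 → 4; 6 → 8 → 8; 7 → 4 → 3; 8 → 1 → 6; 9 → 7 → 7.
So σ ∘ τ in one-line form is 1 2 9 5 4 8 3 6 7.

1 2 9 5 4 8 3 6 7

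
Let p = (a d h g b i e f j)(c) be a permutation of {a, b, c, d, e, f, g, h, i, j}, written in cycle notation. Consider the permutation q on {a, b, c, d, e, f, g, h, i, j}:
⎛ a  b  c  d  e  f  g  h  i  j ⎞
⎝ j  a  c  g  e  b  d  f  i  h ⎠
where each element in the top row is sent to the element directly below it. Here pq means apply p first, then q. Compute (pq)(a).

g

First apply p: p(a) = d, then q(d) = g. Thus (pq)(a) = g.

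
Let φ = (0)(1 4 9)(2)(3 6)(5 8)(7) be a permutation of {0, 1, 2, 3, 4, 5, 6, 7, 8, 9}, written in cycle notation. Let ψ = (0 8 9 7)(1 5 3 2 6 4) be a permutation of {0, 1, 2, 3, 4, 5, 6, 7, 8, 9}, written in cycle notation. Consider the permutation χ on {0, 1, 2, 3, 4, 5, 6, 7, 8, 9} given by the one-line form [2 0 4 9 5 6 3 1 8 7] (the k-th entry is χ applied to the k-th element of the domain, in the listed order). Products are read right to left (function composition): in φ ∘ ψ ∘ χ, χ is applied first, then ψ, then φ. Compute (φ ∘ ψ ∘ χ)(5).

(φ ∘ ψ ∘ χ)(5) = φ(ψ(χ(5))). χ(5) = 6, then ψ(6) = 4, then φ(4) = 9, so the result is 9.

9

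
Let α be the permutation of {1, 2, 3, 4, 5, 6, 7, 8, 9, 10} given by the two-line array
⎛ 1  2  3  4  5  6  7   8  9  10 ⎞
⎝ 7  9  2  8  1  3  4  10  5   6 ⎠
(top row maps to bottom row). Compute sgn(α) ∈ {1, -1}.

-1

In disjoint-cycle form the cycle lengths are 10.
A cycle is odd iff its length is even; α has 1 even-length cycle, so sgn(α) = (−1)^1 and α is odd.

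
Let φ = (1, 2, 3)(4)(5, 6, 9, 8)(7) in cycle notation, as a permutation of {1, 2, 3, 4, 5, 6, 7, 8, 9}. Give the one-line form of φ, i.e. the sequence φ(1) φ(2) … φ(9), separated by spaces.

Reading each image from the cycles: 1→2, 2→3, 3→1, 4→4, 5→6, 6→9, 7→7, 8→5, 9→8.
So the one-line form is 2 3 1 4 6 9 7 5 8.

2 3 1 4 6 9 7 5 8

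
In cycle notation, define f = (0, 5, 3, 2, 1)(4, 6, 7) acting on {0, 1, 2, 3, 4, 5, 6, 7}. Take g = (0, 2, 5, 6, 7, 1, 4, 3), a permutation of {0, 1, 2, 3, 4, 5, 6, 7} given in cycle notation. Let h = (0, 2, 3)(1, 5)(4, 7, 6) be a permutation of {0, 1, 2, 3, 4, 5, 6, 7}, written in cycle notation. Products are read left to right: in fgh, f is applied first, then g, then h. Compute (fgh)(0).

Apply the permutations in order: f(0) = 5, then g(5) = 6, then h(6) = 4. So (fgh)(0) = 4.

4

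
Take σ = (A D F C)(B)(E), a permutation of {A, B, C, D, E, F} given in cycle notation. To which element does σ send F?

In the cycle (A D F C), F is followed by C, so σ(F) = C.

C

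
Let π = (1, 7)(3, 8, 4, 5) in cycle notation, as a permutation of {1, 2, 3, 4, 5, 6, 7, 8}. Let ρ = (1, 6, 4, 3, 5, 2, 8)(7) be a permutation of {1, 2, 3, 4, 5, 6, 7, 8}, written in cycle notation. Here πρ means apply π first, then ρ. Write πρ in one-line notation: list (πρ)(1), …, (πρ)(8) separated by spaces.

7 8 1 2 5 4 6 3

(πρ)(x) = ρ(π(x)). Computing each image: ρ(π(1)) = ρ(7) = 7, ρ(π(2)) = ρ(2) = 8, ρ(π(3)) = ρ(8) = 1, ρ(π(4)) = ρ(5) = 2, ρ(π(5)) = ρ(3) = 5, ρ(π(6)) = ρ(6) = 4, ρ(π(7)) = ρ(1) = 6, ρ(π(8)) = ρ(4) = 3.
Hence πρ = [7 8 1 2 5 4 6 3].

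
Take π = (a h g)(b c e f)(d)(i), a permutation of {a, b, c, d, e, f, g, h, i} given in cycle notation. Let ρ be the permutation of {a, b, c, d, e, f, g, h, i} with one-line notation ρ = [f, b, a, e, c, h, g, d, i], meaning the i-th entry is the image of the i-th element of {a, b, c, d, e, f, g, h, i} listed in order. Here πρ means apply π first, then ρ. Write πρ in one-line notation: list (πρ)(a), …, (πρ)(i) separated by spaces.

Chase each element through π then ρ: a → h → d; b → c → a; c → e → c; d → d → e; e → f → h; f → b → b; g → a → f; h → g → g; i → i → i.
Collecting the images, πρ = [d a c e h b f g i].

d a c e h b f g i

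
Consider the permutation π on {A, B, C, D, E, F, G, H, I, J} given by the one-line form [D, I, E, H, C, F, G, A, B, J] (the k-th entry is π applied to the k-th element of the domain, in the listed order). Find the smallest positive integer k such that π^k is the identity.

The disjoint-cycle form of π has cycle lengths 3, 2, 2, 1, 1, 1.
The order of π is the least common multiple of its cycle lengths: lcm(3, 2, 2) = 6.

6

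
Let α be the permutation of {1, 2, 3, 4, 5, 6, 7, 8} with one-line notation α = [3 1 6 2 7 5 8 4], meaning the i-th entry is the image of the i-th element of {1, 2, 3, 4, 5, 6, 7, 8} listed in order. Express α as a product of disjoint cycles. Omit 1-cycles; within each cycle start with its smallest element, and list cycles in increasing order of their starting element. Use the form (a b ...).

Start at 1 and follow images: 1 → 3 → 6 → 5 → 7 → 8 → 4 → 2 → 1, giving the cycle (1 3 6 5 7 8 4 2).
Continuing from each remaining unvisited element yields (1 3 6 5 7 8 4 2).

(1 3 6 5 7 8 4 2)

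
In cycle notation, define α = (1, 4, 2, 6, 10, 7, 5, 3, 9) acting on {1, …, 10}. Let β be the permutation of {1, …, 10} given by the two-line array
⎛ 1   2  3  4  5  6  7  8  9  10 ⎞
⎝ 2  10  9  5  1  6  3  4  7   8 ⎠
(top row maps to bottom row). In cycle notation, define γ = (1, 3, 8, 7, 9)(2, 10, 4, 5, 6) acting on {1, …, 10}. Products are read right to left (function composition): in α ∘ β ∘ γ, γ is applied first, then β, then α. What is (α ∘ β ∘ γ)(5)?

(α ∘ β ∘ γ)(5) = α(β(γ(5))). γ(5) = 6, then β(6) = 6, then α(6) = 10, so the result is 10.

10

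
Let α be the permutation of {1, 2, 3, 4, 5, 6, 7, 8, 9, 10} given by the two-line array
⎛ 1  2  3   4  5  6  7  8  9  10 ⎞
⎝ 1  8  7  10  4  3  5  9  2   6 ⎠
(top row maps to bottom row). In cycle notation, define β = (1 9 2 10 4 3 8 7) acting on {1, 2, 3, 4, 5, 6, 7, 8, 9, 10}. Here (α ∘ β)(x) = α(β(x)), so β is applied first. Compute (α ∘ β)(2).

6

First apply β: β(2) = 10, then α(10) = 6. Thus (α ∘ β)(2) = 6.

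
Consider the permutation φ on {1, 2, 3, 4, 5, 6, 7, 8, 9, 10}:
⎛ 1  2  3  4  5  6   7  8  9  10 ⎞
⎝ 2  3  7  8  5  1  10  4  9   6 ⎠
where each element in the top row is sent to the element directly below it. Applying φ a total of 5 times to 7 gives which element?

3

Tracing 7 → 10 → … returns to 7 after 6 steps, so 7 lies in a 6-cycle (1 2 3 7 10 6).
Stepping 5 places around the cycle: 7 → 10 → 6 → 1 → 2 → 3.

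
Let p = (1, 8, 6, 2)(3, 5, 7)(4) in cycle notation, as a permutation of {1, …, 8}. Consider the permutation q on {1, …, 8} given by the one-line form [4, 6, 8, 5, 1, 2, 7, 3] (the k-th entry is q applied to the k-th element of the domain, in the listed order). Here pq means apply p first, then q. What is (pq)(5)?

7

First apply p: p(5) = 7, then q(7) = 7. Thus (pq)(5) = 7.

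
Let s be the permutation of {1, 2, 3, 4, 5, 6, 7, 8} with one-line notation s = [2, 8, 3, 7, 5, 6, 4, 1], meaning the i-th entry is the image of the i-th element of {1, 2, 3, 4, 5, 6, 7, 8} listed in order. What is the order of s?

The disjoint-cycle form of s has cycle lengths 3, 2, 1, 1, 1.
The order is lcm(3, 2) = 6.

6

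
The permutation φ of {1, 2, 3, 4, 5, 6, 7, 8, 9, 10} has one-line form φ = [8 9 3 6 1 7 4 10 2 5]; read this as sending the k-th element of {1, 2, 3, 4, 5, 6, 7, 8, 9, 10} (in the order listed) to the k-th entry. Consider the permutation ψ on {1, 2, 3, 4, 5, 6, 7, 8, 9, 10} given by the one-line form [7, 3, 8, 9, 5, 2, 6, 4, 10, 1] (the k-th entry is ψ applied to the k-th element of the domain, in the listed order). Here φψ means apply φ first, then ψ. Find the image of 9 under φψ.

First apply φ: φ(9) = 2, then ψ(2) = 3. Thus (φψ)(9) = 3.

3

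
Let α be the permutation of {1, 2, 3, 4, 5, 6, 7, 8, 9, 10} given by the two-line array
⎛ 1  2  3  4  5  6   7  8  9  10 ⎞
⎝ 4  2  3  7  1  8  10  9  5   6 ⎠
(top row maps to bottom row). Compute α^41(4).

7

Tracing 4 → 7 → … returns to 4 after 8 steps, so 4 lies in an 8-cycle (1, 4, 7, 10, 6, 8, 9, 5).
Powers repeat with period 8 on this cycle, and 41 mod 8 = 1, so α^41(4) = α^1(4).
Advancing 1 step from 4: 4 → 7.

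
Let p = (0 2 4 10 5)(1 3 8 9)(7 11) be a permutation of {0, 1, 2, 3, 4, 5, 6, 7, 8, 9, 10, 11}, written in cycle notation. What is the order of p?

The disjoint cycles have lengths 5, 4, 2, 1.
Since disjoint cycles commute, ord(p) = lcm(5, 4, 2) = 20.

20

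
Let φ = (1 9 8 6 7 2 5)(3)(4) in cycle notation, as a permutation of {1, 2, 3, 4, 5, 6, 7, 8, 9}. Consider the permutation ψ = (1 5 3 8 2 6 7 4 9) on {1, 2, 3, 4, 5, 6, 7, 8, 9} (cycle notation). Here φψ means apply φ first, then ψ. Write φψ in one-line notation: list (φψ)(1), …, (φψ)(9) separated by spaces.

(φψ)(x) = ψ(φ(x)). Computing each image: ψ(φ(1)) = ψ(9) = 1, ψ(φ(2)) = ψ(5) = 3, ψ(φ(3)) = ψ(3) = 8, ψ(φ(4)) = ψ(4) = 9, ψ(φ(5)) = ψ(1) = 5, ψ(φ(6)) = ψ(7) = 4, ψ(φ(7)) = ψ(2) = 6, ψ(φ(8)) = ψ(6) = 7, ψ(φ(9)) = ψ(8) = 2.
Hence φψ = [1 3 8 9 5 4 6 7 2].

1 3 8 9 5 4 6 7 2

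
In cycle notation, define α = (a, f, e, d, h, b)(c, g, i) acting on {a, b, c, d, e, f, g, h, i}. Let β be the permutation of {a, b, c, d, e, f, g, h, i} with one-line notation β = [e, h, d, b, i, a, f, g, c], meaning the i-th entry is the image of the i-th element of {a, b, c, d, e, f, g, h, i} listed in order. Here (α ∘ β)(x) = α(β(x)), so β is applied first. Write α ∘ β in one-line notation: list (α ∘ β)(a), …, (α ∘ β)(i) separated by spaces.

d b h a c f e i g

For each element, apply β then α: a → e → d; b → h → b; c → d → h; d → b → a; e → i → c; f → a → f; g → f → e; h → g → i; i → c → g.
So α ∘ β in one-line form is d b h a c f e i g.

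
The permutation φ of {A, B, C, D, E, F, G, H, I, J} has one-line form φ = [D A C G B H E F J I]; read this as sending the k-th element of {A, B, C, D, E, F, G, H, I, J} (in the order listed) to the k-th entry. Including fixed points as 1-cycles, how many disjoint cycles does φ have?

4

The cycle decomposition is (A, D, G, E, B)(C)(F, H)(I, J), which has 4 cycles (counting 1-cycles).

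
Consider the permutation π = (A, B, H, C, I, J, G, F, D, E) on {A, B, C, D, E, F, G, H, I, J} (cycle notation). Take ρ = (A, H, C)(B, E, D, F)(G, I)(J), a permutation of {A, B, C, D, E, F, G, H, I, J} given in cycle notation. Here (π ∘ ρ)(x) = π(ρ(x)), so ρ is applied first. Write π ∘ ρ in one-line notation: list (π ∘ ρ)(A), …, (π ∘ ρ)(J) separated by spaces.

C A B D E H J I F G

(π ∘ ρ)(x) = π(ρ(x)). Computing each image: π(ρ(A)) = π(H) = C, π(ρ(B)) = π(E) = A, π(ρ(C)) = π(A) = B, π(ρ(D)) = π(F) = D, π(ρ(E)) = π(D) = E, π(ρ(F)) = π(B) = H, π(ρ(G)) = π(I) = J, π(ρ(H)) = π(C) = I, π(ρ(I)) = π(G) = F, π(ρ(J)) = π(J) = G.
Hence π ∘ ρ = [C A B D E H J I F G].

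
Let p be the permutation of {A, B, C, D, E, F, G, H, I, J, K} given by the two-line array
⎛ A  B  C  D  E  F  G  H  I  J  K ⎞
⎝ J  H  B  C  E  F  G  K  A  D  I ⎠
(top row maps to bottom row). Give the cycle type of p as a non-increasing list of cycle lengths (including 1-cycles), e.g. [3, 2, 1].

[8, 1, 1, 1]

The disjoint cycles are (A, J, D, C, B, H, K, I)(E)(F)(G), with lengths 8, 1, 1, 1 in non-increasing order.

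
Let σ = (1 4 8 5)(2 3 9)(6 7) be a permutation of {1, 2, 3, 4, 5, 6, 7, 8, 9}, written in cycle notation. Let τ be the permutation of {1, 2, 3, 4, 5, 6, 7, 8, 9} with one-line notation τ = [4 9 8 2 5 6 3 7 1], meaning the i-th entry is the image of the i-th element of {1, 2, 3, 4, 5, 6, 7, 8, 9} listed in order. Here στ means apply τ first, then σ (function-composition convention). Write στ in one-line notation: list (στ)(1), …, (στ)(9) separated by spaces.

(στ)(x) = σ(τ(x)). Computing each image: σ(τ(1)) = σ(4) = 8, σ(τ(2)) = σ(9) = 2, σ(τ(3)) = σ(8) = 5, σ(τ(4)) = σ(2) = 3, σ(τ(5)) = σ(5) = 1, σ(τ(6)) = σ(6) = 7, σ(τ(7)) = σ(3) = 9, σ(τ(8)) = σ(7) = 6, σ(τ(9)) = σ(1) = 4.
Hence στ = [8 2 5 3 1 7 9 6 4].

8 2 5 3 1 7 9 6 4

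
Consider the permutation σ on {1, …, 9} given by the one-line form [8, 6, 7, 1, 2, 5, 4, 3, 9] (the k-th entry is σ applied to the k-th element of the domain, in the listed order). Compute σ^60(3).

Tracing 3 → 7 → … returns to 3 after 5 steps, so 3 lies in a 5-cycle (1 8 3 7 4).
Powers repeat with period 5 on this cycle, and 60 mod 5 = 0, so σ^60(3) = σ^0(3).
So σ^60(3) = 3.

3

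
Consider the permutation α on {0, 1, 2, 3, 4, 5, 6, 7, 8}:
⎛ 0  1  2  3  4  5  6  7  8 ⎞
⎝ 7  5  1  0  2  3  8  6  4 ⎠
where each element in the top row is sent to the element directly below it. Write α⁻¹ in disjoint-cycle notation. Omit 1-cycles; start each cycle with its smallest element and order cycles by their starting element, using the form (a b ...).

(0 3 5 1 2 4 8 6 7)

The cycle decomposition of α is (0 7 6 8 4 2 1 5 3).
The inverse reverses every cycle; in canonical form, α⁻¹ = (0 3 5 1 2 4 8 6 7).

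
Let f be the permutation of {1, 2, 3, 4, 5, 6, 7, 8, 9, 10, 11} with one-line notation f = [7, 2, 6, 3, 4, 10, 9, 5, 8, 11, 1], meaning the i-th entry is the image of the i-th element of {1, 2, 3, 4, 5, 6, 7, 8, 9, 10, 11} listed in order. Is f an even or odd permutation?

In disjoint-cycle form the cycle lengths are 10, 1.
A cycle is odd iff its length is even; f has 1 even-length cycle, so sgn(f) = (−1)^1 and f is odd.

odd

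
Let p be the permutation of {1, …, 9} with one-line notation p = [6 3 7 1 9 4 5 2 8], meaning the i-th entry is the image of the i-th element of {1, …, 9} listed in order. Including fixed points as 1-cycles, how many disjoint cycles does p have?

2

The cycle decomposition is (1 6 4)(2 3 7 5 9 8), which has 2 cycles (counting 1-cycles).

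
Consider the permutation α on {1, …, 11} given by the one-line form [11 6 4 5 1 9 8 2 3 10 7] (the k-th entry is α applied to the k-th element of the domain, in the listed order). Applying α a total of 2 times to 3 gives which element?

5

Tracing 3 → 4 → … returns to 3 after 10 steps, so 3 lies in a 10-cycle (1 11 7 8 2 6 9 3 4 5).
Stepping 2 places around the cycle: 3 → 4 → 5.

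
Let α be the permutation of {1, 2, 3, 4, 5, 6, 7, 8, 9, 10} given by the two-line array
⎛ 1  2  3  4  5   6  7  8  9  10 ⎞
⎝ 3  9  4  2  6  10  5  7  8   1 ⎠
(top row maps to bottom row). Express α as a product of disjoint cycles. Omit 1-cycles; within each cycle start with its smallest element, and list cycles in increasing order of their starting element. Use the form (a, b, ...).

(1, 3, 4, 2, 9, 8, 7, 5, 6, 10)

Iterating α from 1 gives 1 → 3 → 4 → 2 → 9 → 8 → 7 → 5 → 6 → 10 → 1; that is the 10-cycle (1, 3, 4, 2, 9, 8, 7, 5, 6, 10).
Continuing from each remaining unvisited element yields (1, 3, 4, 2, 9, 8, 7, 5, 6, 10).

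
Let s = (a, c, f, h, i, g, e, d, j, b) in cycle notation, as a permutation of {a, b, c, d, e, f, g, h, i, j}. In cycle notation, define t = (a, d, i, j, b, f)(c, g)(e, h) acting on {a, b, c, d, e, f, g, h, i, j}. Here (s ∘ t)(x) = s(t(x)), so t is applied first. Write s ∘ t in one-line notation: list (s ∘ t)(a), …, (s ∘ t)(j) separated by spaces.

(s ∘ t)(x) = s(t(x)). Computing each image: s(t(a)) = s(d) = j, s(t(b)) = s(f) = h, s(t(c)) = s(g) = e, s(t(d)) = s(i) = g, s(t(e)) = s(h) = i, s(t(f)) = s(a) = c, s(t(g)) = s(c) = f, s(t(h)) = s(e) = d, s(t(i)) = s(j) = b, s(t(j)) = s(b) = a.
Hence s ∘ t = [j h e g i c f d b a].

j h e g i c f d b a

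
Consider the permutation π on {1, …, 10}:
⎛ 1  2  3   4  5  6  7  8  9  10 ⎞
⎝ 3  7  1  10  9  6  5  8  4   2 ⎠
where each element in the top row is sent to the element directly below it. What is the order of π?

6

Writing π as disjoint cycles, the cycle lengths are 6, 2, 1, 1.
The order is lcm(6, 2) = 6.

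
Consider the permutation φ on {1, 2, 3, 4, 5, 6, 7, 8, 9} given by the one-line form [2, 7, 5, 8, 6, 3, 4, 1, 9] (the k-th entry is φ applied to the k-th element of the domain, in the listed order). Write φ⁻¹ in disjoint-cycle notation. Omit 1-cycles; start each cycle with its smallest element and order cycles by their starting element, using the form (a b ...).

(1 8 4 7 2)(3 6 5)

First write φ in disjoint cycles: (1 2 7 4 8)(3 5 6).
Reversing each cycle (and rotating so the smallest element leads) gives φ⁻¹ = (1 8 4 7 2)(3 6 5).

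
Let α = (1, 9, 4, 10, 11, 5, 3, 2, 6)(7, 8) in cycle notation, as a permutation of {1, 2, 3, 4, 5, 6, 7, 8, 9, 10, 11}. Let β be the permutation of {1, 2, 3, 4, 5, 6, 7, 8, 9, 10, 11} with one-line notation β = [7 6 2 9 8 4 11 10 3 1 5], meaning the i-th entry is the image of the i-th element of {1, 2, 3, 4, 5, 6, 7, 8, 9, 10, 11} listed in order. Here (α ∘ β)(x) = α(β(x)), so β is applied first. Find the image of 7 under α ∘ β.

5

β(7) = 11, then α(11) = 5; composing gives (α ∘ β)(7) = 5.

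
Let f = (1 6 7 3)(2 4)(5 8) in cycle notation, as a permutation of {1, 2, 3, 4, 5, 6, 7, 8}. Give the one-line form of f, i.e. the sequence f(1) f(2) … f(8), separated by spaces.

Image by image: 1↦6, 2↦4, 3↦1, 4↦2, 5↦8, 6↦7, 7↦3, 8↦5.
So the one-line form is 6 4 1 2 8 7 3 5.

6 4 1 2 8 7 3 5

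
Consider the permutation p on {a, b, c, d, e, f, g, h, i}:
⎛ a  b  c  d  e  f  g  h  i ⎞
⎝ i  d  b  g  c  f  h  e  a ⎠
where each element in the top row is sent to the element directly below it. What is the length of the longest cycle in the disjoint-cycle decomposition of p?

Decomposing into disjoint cycles gives (a i)(b d g h e c); the longest has length 6.

6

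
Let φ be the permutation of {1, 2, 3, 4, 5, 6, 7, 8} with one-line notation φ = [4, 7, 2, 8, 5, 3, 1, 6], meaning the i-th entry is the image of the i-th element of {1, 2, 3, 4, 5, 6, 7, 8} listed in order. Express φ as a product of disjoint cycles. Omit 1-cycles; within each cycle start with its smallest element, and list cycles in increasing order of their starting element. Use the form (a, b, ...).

From 1: 1 → 4 → 8 → 6 → 3 → 2 → 7 → 1, closing the cycle (1, 4, 8, 6, 3, 2, 7).
Continuing from each remaining unvisited element yields (1, 4, 8, 6, 3, 2, 7).

(1, 4, 8, 6, 3, 2, 7)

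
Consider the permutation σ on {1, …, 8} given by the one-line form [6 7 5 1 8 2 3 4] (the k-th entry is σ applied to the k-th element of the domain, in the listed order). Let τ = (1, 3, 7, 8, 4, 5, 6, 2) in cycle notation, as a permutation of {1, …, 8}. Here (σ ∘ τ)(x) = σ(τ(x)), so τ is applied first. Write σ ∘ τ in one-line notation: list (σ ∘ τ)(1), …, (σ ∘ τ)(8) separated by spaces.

5 6 3 8 2 7 4 1

(σ ∘ τ)(x) = σ(τ(x)). Computing each image: σ(τ(1)) = σ(3) = 5, σ(τ(2)) = σ(1) = 6, σ(τ(3)) = σ(7) = 3, σ(τ(4)) = σ(5) = 8, σ(τ(5)) = σ(6) = 2, σ(τ(6)) = σ(2) = 7, σ(τ(7)) = σ(8) = 4, σ(τ(8)) = σ(4) = 1.
Hence σ ∘ τ = [5 6 3 8 2 7 4 1].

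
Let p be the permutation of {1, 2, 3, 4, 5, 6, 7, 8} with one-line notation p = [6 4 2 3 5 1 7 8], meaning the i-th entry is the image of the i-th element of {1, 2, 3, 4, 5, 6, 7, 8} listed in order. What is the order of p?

6

The disjoint-cycle form of p has cycle lengths 3, 2, 1, 1, 1.
The order of p is the least common multiple of its cycle lengths: lcm(3, 2) = 6.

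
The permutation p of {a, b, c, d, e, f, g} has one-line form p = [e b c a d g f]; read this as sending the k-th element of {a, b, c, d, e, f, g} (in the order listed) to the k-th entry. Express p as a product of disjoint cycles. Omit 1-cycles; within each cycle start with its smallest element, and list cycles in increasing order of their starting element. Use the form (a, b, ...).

Start at a and follow images: a → e → d → a, giving the cycle (a, e, d).
Repeating from the next unused element and collecting all non-trivial cycles gives (a, e, d)(f, g).

(a, e, d)(f, g)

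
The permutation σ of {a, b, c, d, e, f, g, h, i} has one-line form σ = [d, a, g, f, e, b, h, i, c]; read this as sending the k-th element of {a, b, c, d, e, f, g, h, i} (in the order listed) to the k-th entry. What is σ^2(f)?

Tracing f → b → … returns to f after 4 steps, so f lies in a 4-cycle (a, d, f, b).
Advancing 2 steps from f: f → b → a.

a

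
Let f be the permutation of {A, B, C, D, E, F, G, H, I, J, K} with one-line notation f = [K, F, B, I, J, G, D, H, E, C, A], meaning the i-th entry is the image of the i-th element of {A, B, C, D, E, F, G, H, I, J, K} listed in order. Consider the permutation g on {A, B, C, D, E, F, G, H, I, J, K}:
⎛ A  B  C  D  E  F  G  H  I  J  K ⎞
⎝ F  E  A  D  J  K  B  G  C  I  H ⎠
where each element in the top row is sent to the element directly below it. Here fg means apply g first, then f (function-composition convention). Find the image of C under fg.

(fg)(C) = f(g(C)). g(C) = A, then f(A) = K. So (fg)(C) = K.

K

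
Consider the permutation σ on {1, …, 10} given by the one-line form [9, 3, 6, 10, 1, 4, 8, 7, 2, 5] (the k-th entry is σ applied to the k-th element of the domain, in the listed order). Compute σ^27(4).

Tracing 4 → 10 → … returns to 4 after 8 steps, so 4 lies in an 8-cycle (1 9 2 3 6 4 10 5).
On an 8-cycle, σ^8 is the identity, so σ^27 = σ^3 there (27 ≡ 3 mod 8).
Stepping 3 places around the cycle: 4 → 10 → 5 → 1.

1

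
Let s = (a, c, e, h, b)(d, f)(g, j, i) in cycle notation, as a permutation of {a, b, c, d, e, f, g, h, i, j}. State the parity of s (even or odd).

odd

The cycle lengths are 5, 3, 2.
A cycle is odd iff its length is even; s has 1 even-length cycle, so sgn(s) = (−1)^1 and s is odd.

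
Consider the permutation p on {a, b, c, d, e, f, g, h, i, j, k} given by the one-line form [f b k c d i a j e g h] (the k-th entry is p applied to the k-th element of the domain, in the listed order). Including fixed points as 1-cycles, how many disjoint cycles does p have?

The cycle decomposition is (a f i e d c k h j g)(b), which has 2 cycles (counting 1-cycles).

2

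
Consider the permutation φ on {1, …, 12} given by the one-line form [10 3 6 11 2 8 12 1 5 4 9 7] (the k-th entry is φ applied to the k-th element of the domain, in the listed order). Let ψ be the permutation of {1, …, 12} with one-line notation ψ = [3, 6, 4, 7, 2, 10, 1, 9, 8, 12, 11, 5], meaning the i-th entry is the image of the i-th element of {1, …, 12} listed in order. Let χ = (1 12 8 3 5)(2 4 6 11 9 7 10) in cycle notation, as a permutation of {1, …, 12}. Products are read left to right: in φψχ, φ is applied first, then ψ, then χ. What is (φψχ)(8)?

5

(φψχ)(8) = χ(ψ(φ(8))). φ(8) = 1, then ψ(1) = 3, then χ(3) = 5, so the result is 5.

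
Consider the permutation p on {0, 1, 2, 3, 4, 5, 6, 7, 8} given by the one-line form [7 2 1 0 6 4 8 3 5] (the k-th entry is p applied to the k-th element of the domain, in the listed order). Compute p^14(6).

Tracing 6 → 8 → … returns to 6 after 4 steps, so 6 lies in a 4-cycle (4, 6, 8, 5).
Since the cycle has length 4, p^14 acts on it the same as p^2 (14 mod 4 = 2).
Advancing 2 steps from 6: 6 → 8 → 5.

5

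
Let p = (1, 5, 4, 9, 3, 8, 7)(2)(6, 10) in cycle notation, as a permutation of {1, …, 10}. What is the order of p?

14

The cycle type of p is (7, 2, 1).
Since disjoint cycles commute, ord(p) = lcm(7, 2) = 14.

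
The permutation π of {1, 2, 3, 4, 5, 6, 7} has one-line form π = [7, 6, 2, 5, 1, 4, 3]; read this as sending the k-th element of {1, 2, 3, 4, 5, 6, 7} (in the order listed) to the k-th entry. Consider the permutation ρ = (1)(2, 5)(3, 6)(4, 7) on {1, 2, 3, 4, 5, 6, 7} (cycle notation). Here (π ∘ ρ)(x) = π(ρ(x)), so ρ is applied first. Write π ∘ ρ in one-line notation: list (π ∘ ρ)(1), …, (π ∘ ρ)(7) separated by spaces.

7 1 4 3 6 2 5

(π ∘ ρ)(x) = π(ρ(x)). Computing each image: π(ρ(1)) = π(1) = 7, π(ρ(2)) = π(5) = 1, π(ρ(3)) = π(6) = 4, π(ρ(4)) = π(7) = 3, π(ρ(5)) = π(2) = 6, π(ρ(6)) = π(3) = 2, π(ρ(7)) = π(4) = 5.
Hence π ∘ ρ = [7 1 4 3 6 2 5].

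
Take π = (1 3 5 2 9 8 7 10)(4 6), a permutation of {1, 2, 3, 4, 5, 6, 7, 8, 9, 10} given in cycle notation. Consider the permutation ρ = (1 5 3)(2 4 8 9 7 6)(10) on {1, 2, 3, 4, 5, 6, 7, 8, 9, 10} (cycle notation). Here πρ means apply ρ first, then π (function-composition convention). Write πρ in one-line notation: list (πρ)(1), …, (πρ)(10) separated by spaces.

For each element, apply ρ then π: 1 → 5 → 2; 2 → 4 → 6; 3 → 1 → 3; 4 → 8 → 7; 5 → 3 → 5; 6 → 2 → 9; 7 → 6 → 4; 8 → 9 → 8; 9 → 7 → 10; 10 → 10 → 1.
So πρ in one-line form is 2 6 3 7 5 9 4 8 10 1.

2 6 3 7 5 9 4 8 10 1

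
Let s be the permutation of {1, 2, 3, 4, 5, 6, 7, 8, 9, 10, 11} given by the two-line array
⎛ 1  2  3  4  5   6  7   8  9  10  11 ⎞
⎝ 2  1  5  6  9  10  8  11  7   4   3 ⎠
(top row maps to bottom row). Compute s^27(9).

Tracing 9 → 7 → … returns to 9 after 6 steps, so 9 lies in a 6-cycle (3 5 9 7 8 11).
Since the cycle has length 6, s^27 acts on it the same as s^3 (27 mod 6 = 3).
Advancing 3 steps from 9: 9 → 7 → 8 → 11.

11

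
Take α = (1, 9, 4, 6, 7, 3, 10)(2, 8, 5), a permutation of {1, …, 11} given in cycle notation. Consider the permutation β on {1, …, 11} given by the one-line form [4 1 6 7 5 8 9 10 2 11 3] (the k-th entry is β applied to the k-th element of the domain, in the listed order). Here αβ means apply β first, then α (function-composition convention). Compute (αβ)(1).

6

(αβ)(1) = α(β(1)). β(1) = 4, then α(4) = 6. So (αβ)(1) = 6.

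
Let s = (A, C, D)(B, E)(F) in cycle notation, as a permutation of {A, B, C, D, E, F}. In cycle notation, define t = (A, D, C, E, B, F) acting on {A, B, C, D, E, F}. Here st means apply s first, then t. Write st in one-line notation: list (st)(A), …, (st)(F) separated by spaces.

For each element, apply s then t: A → C → E; B → E → B; C → D → C; D → A → D; E → B → F; F → F → A.
So st in one-line form is E B C D F A.

E B C D F A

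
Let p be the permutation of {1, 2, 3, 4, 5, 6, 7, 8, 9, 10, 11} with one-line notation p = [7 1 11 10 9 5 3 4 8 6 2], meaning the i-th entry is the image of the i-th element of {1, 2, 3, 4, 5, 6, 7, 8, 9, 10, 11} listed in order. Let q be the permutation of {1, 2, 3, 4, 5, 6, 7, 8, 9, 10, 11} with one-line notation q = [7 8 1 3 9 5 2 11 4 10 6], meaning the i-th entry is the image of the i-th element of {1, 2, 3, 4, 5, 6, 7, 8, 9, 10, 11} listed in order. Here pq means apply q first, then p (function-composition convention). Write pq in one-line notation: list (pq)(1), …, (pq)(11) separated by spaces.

For each element, apply q then p: 1 → 7 → 3; 2 → 8 → 4; 3 → 1 → 7; 4 → 3 → 11; 5 → 9 → 8; 6 → 5 → 9; 7 → 2 → 1; 8 → 11 → 2; 9 → 4 → 10; 10 → 10 → 6; 11 → 6 → 5.
Collecting the images, pq = [3 4 7 11 8 9 1 2 10 6 5].

3 4 7 11 8 9 1 2 10 6 5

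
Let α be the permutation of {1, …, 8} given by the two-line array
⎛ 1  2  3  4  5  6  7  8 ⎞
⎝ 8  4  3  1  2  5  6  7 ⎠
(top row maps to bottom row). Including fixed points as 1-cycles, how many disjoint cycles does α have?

2

The cycle decomposition is (1, 8, 7, 6, 5, 2, 4)(3), which has 2 cycles (counting 1-cycles).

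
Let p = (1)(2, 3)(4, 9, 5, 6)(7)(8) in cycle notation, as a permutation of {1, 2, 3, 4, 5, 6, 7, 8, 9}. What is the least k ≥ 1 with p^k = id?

4

The disjoint cycles have lengths 4, 2, 1, 1, 1.
The order of p is the least common multiple of its cycle lengths: lcm(4, 2) = 4.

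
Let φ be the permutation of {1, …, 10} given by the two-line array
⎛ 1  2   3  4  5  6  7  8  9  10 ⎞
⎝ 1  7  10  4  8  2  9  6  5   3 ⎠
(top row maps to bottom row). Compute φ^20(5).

6

Tracing 5 → 8 → … returns to 5 after 6 steps, so 5 lies in a 6-cycle (2 7 9 5 8 6).
Since the cycle has length 6, φ^20 acts on it the same as φ^2 (20 mod 6 = 2).
Stepping 2 places around the cycle: 5 → 8 → 6.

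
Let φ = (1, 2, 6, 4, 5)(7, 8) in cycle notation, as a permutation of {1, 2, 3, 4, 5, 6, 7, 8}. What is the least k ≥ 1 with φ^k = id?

The cycle type of φ is (5, 2, 1).
The order of φ is the least common multiple of its cycle lengths: lcm(5, 2) = 10.

10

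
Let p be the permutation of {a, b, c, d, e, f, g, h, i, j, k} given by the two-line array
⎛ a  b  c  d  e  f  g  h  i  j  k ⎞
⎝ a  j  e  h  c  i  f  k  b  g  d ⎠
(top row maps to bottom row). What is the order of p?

The disjoint-cycle form of p has cycle lengths 5, 3, 2, 1.
The order of p is the least common multiple of its cycle lengths: lcm(5, 3, 2) = 30.

30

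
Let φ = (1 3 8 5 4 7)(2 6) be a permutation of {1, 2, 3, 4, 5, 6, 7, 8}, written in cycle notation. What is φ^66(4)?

4

4 lies in the 6-cycle (1 3 8 5 4 7).
Since the cycle has length 6, φ^66 acts on it the same as φ^0 (66 mod 6 = 0).
So φ^66(4) = 4.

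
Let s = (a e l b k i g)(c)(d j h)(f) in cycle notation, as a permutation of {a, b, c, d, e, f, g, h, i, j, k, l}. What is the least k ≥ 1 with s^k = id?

21

The cycle type of s is (7, 3, 1, 1).
Since disjoint cycles commute, ord(s) = lcm(7, 3) = 21.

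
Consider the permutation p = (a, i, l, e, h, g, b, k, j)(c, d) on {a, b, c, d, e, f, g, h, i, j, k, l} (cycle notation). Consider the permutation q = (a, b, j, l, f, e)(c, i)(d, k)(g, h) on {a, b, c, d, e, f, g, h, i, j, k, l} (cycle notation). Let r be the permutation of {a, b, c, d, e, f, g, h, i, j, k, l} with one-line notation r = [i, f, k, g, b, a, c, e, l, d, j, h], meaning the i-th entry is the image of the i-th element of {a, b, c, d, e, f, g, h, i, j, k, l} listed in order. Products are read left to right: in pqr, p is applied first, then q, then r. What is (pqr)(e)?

Chase e: p(e) = h; q(h) = g; r(g) = c. Hence (pqr)(e) = c.

c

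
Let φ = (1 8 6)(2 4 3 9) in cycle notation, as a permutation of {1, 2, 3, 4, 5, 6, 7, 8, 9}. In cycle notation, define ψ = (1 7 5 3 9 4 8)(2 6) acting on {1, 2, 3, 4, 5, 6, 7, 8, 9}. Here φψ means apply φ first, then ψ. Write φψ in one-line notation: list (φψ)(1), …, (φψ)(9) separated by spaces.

1 8 4 9 3 7 5 2 6

(φψ)(x) = ψ(φ(x)). Computing each image: ψ(φ(1)) = ψ(8) = 1, ψ(φ(2)) = ψ(4) = 8, ψ(φ(3)) = ψ(9) = 4, ψ(φ(4)) = ψ(3) = 9, ψ(φ(5)) = ψ(5) = 3, ψ(φ(6)) = ψ(1) = 7, ψ(φ(7)) = ψ(7) = 5, ψ(φ(8)) = ψ(6) = 2, ψ(φ(9)) = ψ(2) = 6.
Hence φψ = [1 8 4 9 3 7 5 2 6].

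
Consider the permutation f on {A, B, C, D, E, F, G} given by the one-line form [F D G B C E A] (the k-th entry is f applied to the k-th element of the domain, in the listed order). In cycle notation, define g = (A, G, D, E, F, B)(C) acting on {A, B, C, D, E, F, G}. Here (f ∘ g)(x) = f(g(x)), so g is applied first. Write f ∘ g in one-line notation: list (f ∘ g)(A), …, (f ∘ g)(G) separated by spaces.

A F G C E D B

(f ∘ g)(x) = f(g(x)). Computing each image: f(g(A)) = f(G) = A, f(g(B)) = f(A) = F, f(g(C)) = f(C) = G, f(g(D)) = f(E) = C, f(g(E)) = f(F) = E, f(g(F)) = f(B) = D, f(g(G)) = f(D) = B.
Hence f ∘ g = [A F G C E D B].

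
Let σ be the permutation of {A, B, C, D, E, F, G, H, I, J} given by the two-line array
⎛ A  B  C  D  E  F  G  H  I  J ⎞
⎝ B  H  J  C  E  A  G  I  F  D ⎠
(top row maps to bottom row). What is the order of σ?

The disjoint-cycle form of σ has cycle lengths 5, 3, 1, 1.
The order is lcm(5, 3) = 15.

15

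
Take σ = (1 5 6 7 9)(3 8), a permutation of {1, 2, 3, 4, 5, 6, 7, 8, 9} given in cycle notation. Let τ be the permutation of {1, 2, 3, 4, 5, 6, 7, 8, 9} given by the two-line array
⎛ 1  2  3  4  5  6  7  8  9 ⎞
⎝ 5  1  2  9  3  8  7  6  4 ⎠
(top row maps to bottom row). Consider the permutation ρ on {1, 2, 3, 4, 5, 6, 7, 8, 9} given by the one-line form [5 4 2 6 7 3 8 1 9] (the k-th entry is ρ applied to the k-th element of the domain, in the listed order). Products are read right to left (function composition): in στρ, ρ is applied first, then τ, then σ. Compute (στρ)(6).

Apply the permutations in order: ρ(6) = 3, then τ(3) = 2, then σ(2) = 2. So (στρ)(6) = 2.

2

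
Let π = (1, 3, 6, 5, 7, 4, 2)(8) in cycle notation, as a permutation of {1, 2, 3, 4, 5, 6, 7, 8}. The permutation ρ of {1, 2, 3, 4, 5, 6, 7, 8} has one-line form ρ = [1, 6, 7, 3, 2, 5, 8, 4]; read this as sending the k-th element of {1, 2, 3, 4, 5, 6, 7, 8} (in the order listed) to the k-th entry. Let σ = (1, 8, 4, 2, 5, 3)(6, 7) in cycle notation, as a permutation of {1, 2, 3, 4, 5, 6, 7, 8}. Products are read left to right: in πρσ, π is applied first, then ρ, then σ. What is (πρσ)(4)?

7

Apply the permutations in order: π(4) = 2, then ρ(2) = 6, then σ(6) = 7. So (πρσ)(4) = 7.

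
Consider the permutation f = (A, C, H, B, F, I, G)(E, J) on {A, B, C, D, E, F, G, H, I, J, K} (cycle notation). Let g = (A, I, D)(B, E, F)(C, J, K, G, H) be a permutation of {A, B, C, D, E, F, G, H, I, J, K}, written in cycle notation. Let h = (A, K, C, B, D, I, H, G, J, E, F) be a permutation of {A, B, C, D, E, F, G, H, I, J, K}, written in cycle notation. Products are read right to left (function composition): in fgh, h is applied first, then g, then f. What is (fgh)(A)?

A

Apply the permutations in order: h(A) = K, then g(K) = G, then f(G) = A. So (fgh)(A) = A.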